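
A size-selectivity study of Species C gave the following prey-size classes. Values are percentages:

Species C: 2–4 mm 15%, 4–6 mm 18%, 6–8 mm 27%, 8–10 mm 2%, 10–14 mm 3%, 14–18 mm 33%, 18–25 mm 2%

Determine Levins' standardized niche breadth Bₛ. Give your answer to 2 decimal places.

Convert percentages to proportions (divide by 100).
Σpᵢ² = 0.15² + 0.18² + 0.27² + 0.02² + 0.03² + 0.33² + 0.02² = 0.0225 + 0.0324 + 0.0729 + 0.0004 + 0.0009 + 0.1089 + 0.0004 = 0.2384
B = 1 / 0.2384 = 4.1946
Bₛ = (B − 1)/(n − 1) = (4.1946 − 1)/(7 − 1) = 3.1946/6 = 0.5324

0.53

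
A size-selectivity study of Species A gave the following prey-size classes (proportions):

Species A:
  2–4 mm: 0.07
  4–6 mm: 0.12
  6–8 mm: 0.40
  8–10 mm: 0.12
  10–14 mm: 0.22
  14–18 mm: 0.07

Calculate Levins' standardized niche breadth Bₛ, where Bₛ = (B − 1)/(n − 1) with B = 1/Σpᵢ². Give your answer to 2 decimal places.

0.61

Σpᵢ² = 0.07² + 0.12² + 0.40² + 0.12² + 0.22² + 0.07² = 0.0049 + 0.0144 + 0.1600 + 0.0144 + 0.0484 + 0.0049 = 0.2470
B = 1 / 0.2470 = 4.0486
Bₛ = (B − 1)/(n − 1) = (4.0486 − 1)/(6 − 1) = 3.0486/5 = 0.6097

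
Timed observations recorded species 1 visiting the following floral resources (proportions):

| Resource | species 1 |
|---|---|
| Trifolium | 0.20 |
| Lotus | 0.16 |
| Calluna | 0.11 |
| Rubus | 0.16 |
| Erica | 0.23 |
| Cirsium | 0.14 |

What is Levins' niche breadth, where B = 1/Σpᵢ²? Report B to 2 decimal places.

Σpᵢ² = 0.20² + 0.16² + 0.11² + 0.16² + 0.23² + 0.14² = 0.0400 + 0.0256 + 0.0121 + 0.0256 + 0.0529 + 0.0196 = 0.1758
B = 1 / 0.1758 = 5.6883

5.69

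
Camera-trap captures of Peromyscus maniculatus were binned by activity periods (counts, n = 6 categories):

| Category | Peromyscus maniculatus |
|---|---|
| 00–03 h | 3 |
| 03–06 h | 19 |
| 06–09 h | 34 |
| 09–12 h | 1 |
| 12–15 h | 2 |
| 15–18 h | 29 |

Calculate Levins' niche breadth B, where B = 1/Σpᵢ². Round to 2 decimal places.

Proportions for Peromyscus maniculatus (n=88): 3/88=0.0341, 19/88=0.2159, 34/88=0.3864, 1/88=0.0114, 2/88=0.0227, 29/88=0.3295
Σpᵢ² = 0.0341² + 0.2159² + 0.3864² + 0.0114² + 0.0227² + 0.3295² = 0.001163 + 0.046613 + 0.149305 + 0.000130 + 0.000515 + 0.108570 = 0.306296
B = 1 / 0.306296 = 3.2648

3.26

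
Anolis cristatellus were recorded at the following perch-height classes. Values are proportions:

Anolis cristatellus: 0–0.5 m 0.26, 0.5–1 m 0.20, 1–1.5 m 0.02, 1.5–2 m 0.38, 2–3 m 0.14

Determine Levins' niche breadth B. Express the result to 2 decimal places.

3.68

Σpᵢ² = 0.26² + 0.20² + 0.02² + 0.38² + 0.14² = 0.0676 + 0.0400 + 0.0004 + 0.1444 + 0.0196 = 0.2720
B = 1 / 0.2720 = 3.6765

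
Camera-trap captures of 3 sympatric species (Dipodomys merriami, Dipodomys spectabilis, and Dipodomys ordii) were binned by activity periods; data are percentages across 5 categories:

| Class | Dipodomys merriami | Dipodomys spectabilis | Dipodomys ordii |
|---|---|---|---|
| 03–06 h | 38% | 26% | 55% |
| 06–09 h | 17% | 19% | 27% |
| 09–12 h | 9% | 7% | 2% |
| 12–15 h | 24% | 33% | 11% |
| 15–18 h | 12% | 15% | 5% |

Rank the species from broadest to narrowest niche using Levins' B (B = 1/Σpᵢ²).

Convert percentages to proportions (divide by 100).
Σp_merrᵢ² = 0.38² + 0.17² + 0.09² + 0.24² + 0.12² = 0.1444 + 0.0289 + 0.0081 + 0.0576 + 0.0144 = 0.2534
B_merr = 1 / 0.2534 = 3.9463
Σp_specᵢ² = 0.26² + 0.19² + 0.07² + 0.33² + 0.15² = 0.0676 + 0.0361 + 0.0049 + 0.1089 + 0.0225 = 0.2400
B_spec = 1 / 0.2400 = 4.1667
Σp_ordiᵢ² = 0.55² + 0.27² + 0.02² + 0.11² + 0.05² = 0.3025 + 0.0729 + 0.0004 + 0.0121 + 0.0025 = 0.3904
B_ordi = 1 / 0.3904 = 2.5615
Ranking by B (broadest → narrowest): Dipodomys spectabilis (4.17) > Dipodomys merriami (3.95) > Dipodomys ordii (2.56)

Dipodomys spectabilis > Dipodomys merriami > Dipodomys ordii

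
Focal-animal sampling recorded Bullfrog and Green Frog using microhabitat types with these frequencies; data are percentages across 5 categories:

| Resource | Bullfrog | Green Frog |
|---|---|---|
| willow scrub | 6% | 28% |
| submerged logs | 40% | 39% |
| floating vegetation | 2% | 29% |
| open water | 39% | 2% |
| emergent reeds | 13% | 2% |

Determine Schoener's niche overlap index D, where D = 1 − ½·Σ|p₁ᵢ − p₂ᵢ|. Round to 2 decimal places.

0.51

Convert percentages to proportions (divide by 100).
Σ|p₁ᵢ − p₂ᵢ| = 0.22 + 0.01 + 0.27 + 0.37 + 0.11 = 0.98
D = 1 − ½ × 0.98 = 1 − 0.490 = 0.5100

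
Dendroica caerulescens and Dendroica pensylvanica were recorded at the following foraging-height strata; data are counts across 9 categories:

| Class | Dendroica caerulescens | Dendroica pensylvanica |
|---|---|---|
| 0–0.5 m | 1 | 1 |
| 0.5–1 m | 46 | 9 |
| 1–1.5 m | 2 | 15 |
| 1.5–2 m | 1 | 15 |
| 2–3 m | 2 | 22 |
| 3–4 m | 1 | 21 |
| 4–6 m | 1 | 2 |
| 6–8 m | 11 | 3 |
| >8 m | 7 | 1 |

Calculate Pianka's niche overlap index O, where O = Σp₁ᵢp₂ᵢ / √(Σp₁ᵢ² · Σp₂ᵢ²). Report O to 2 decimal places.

0.31

Proportions for Dendroica caerulescens (n=72): 1/72=0.0139, 46/72=0.6389, 2/72=0.0278, 1/72=0.0139, 2/72=0.0278, 1/72=0.0139, 1/72=0.0139, 11/72=0.1528, 7/72=0.0972
Proportions for Dendroica pensylvanica (n=89): 1/89=0.0112, 9/89=0.1011, 15/89=0.1685, 15/89=0.1685, 22/89=0.2472, 21/89=0.2360, 2/89=0.0225, 3/89=0.0337, 1/89=0.0112
Σ p₁ᵢp₂ᵢ = 0.000156 + 0.064593 + 0.004684 + 0.002342 + 0.006872 + 0.003280 + 0.000313 + 0.005149 + 0.001089 = 0.088478
Σp_1ᵢ² = 0.0139² + 0.6389² + 0.0278² + 0.0139² + 0.0278² + 0.0139² + 0.0139² + 0.1528² + 0.0972² = 0.000193 + 0.408193 + 0.000773 + 0.000193 + 0.000773 + 0.000193 + 0.000193 + 0.023348 + 0.009448 = 0.443307
Σp_2ᵢ² = 0.0112² + 0.1011² + 0.1685² + 0.1685² + 0.2472² + 0.2360² + 0.0225² + 0.0337² + 0.0112² = 0.000125 + 0.010221 + 0.028392 + 0.028392 + 0.061108 + 0.055696 + 0.000506 + 0.001136 + 0.000125 = 0.185701
O = 0.088478 / √(0.443307 × 0.185701) = 0.088478 / 0.2869191 = 0.3084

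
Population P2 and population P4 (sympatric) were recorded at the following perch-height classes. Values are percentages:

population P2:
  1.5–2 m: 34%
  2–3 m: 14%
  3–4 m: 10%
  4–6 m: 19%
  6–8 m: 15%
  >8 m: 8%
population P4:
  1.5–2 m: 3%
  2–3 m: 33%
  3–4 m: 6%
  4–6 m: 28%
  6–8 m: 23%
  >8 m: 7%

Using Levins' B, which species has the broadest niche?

Convert percentages to proportions (divide by 100).
Σp_P2ᵢ² = 0.34² + 0.14² + 0.10² + 0.19² + 0.15² + 0.08² = 0.1156 + 0.0196 + 0.0100 + 0.0361 + 0.0225 + 0.0064 = 0.2102
B_P2 = 1 / 0.2102 = 4.7574
Σp_P4ᵢ² = 0.03² + 0.33² + 0.06² + 0.28² + 0.23² + 0.07² = 0.0009 + 0.1089 + 0.0036 + 0.0784 + 0.0529 + 0.0049 = 0.2496
B_P4 = 1 / 0.2496 = 4.0064
Highest B → broadest niche (most generalist): population P2 (B = 4.76).

population P2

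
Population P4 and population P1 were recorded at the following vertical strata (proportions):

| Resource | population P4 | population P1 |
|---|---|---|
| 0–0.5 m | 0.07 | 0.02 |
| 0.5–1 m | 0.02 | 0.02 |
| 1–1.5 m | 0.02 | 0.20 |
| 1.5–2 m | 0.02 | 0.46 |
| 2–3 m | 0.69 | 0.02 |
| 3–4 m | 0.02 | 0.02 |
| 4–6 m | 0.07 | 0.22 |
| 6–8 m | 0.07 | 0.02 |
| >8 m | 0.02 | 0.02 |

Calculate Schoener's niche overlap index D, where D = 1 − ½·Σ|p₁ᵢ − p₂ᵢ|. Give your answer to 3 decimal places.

0.230

Σ|p₁ᵢ − p₂ᵢ| = 0.05 + 0.00 + 0.18 + 0.44 + 0.67 + 0.00 + 0.15 + 0.05 + 0.00 = 1.54
D = 1 − ½ × 1.54 = 1 − 0.770 = 0.23000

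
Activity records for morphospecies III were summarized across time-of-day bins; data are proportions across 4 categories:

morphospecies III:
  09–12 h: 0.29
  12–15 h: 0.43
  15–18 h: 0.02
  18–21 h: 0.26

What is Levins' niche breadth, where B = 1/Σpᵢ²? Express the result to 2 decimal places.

Σpᵢ² = 0.29² + 0.43² + 0.02² + 0.26² = 0.0841 + 0.1849 + 0.0004 + 0.0676 = 0.3370
B = 1 / 0.3370 = 2.9674

2.97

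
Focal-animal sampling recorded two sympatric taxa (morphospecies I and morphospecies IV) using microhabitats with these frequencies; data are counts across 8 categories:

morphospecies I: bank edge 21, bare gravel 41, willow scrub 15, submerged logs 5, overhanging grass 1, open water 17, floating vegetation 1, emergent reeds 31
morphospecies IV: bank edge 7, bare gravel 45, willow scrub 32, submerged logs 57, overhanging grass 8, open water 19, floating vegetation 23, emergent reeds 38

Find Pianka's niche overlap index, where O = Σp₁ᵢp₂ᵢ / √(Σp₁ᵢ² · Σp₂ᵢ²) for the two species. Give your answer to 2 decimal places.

Proportions for morphospecies I (n=132): 21/132=0.1591, 41/132=0.3106, 15/132=0.1136, 5/132=0.0379, 1/132=0.0076, 17/132=0.1288, 1/132=0.0076, 31/132=0.2348
Proportions for morphospecies IV (n=229): 7/229=0.0306, 45/229=0.1965, 32/229=0.1397, 57/229=0.2489, 8/229=0.0349, 19/229=0.0830, 23/229=0.1004, 38/229=0.1659
Σ p₁ᵢp₂ᵢ = 0.004868 + 0.061033 + 0.015870 + 0.009433 + 0.000265 + 0.010690 + 0.000763 + 0.038953 = 0.141875
Σp_1ᵢ² = 0.1591² + 0.3106² + 0.1136² + 0.0379² + 0.0076² + 0.1288² + 0.0076² + 0.2348² = 0.025313 + 0.096472 + 0.012905 + 0.001436 + 0.000058 + 0.016589 + 0.000058 + 0.055131 = 0.207962
Σp_2ᵢ² = 0.0306² + 0.1965² + 0.1397² + 0.2489² + 0.0349² + 0.0830² + 0.1004² + 0.1659² = 0.000936 + 0.038612 + 0.019516 + 0.061951 + 0.001218 + 0.006889 + 0.010080 + 0.027523 = 0.166725
O = 0.141875 / √(0.207962 × 0.166725) = 0.141875 / 0.1862054 = 0.7619

0.76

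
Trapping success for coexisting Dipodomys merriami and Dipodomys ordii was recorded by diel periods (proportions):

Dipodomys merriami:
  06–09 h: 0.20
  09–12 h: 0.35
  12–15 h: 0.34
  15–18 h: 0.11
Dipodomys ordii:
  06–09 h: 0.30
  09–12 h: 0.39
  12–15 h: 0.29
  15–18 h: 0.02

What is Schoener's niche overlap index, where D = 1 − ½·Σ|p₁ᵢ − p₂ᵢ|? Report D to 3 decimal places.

Σ|p₁ᵢ − p₂ᵢ| = 0.10 + 0.04 + 0.05 + 0.09 = 0.28
D = 1 − ½ × 0.28 = 1 − 0.140 = 0.86000

0.860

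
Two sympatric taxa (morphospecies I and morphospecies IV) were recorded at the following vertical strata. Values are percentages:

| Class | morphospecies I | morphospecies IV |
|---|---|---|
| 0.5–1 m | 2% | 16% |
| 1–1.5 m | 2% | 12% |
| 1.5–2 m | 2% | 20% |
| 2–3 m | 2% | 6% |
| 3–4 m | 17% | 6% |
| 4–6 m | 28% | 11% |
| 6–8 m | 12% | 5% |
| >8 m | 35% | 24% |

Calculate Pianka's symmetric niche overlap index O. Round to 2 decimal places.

Convert percentages to proportions (divide by 100).
Σ p₁ᵢp₂ᵢ = 0.0032 + 0.0024 + 0.0040 + 0.0012 + 0.0102 + 0.0308 + 0.0060 + 0.0840 = 0.1418
Σp_1ᵢ² = 0.02² + 0.02² + 0.02² + 0.02² + 0.17² + 0.28² + 0.12² + 0.35² = 0.0004 + 0.0004 + 0.0004 + 0.0004 + 0.0289 + 0.0784 + 0.0144 + 0.1225 = 0.2458
Σp_2ᵢ² = 0.16² + 0.12² + 0.20² + 0.06² + 0.06² + 0.11² + 0.05² + 0.24² = 0.0256 + 0.0144 + 0.0400 + 0.0036 + 0.0036 + 0.0121 + 0.0025 + 0.0576 = 0.1594
O = 0.1418 / √(0.2458 × 0.1594) = 0.1418 / 0.19794 = 0.7164

0.72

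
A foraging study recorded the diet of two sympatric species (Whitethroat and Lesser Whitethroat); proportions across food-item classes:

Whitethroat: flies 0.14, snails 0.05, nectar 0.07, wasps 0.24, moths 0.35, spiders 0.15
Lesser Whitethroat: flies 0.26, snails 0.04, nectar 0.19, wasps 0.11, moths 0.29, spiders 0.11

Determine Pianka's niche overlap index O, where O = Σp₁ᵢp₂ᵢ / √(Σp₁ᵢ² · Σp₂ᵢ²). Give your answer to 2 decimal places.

Σ p₁ᵢp₂ᵢ = 0.0364 + 0.0020 + 0.0133 + 0.0264 + 0.1015 + 0.0165 = 0.1961
Σp_1ᵢ² = 0.14² + 0.05² + 0.07² + 0.24² + 0.35² + 0.15² = 0.0196 + 0.0025 + 0.0049 + 0.0576 + 0.1225 + 0.0225 = 0.2296
Σp_2ᵢ² = 0.26² + 0.04² + 0.19² + 0.11² + 0.29² + 0.11² = 0.0676 + 0.0016 + 0.0361 + 0.0121 + 0.0841 + 0.0121 = 0.2136
O = 0.1961 / √(0.2296 × 0.2136) = 0.1961 / 0.22146 = 0.8855

0.89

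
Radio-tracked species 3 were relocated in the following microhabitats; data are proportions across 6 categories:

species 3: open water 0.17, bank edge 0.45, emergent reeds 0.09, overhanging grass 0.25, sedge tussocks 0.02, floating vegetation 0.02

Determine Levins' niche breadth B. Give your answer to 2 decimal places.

Σpᵢ² = 0.17² + 0.45² + 0.09² + 0.25² + 0.02² + 0.02² = 0.0289 + 0.2025 + 0.0081 + 0.0625 + 0.0004 + 0.0004 = 0.3028
B = 1 / 0.3028 = 3.3025

3.30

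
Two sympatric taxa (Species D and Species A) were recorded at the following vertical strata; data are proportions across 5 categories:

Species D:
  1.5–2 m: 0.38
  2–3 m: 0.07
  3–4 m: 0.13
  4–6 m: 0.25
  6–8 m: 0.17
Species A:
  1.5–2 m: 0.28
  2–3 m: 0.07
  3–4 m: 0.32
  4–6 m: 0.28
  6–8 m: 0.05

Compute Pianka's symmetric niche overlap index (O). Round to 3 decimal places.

Σ p₁ᵢp₂ᵢ = 0.1064 + 0.0049 + 0.0416 + 0.0700 + 0.0085 = 0.2314
Σp_1ᵢ² = 0.38² + 0.07² + 0.13² + 0.25² + 0.17² = 0.1444 + 0.0049 + 0.0169 + 0.0625 + 0.0289 = 0.2576
Σp_2ᵢ² = 0.28² + 0.07² + 0.32² + 0.28² + 0.05² = 0.0784 + 0.0049 + 0.1024 + 0.0784 + 0.0025 = 0.2666
O = 0.2314 / √(0.2576 × 0.2666) = 0.2314 / 0.262061 = 0.88300

0.883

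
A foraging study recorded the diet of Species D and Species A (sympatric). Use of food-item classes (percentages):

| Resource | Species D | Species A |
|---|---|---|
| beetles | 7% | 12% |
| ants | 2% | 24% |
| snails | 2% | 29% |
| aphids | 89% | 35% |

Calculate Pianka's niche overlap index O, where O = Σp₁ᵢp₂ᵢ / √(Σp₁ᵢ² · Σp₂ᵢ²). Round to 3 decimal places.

Convert percentages to proportions (divide by 100).
Σ p₁ᵢp₂ᵢ = 0.0084 + 0.0048 + 0.0058 + 0.3115 = 0.3305
Σp_1ᵢ² = 0.07² + 0.02² + 0.02² + 0.89² = 0.0049 + 0.0004 + 0.0004 + 0.7921 = 0.7978
Σp_2ᵢ² = 0.12² + 0.24² + 0.29² + 0.35² = 0.0144 + 0.0576 + 0.0841 + 0.1225 = 0.2786
O = 0.3305 / √(0.7978 × 0.2786) = 0.3305 / 0.471452 = 0.70103

0.701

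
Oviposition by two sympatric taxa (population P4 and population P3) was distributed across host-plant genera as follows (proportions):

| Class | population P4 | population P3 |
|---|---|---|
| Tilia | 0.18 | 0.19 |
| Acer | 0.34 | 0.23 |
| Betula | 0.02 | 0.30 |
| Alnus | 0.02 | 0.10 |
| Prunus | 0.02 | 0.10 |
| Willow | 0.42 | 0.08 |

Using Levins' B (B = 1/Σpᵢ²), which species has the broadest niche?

population P3

Σp_P4ᵢ² = 0.18² + 0.34² + 0.02² + 0.02² + 0.02² + 0.42² = 0.0324 + 0.1156 + 0.0004 + 0.0004 + 0.0004 + 0.1764 = 0.3256
B_P4 = 1 / 0.3256 = 3.0713
Σp_P3ᵢ² = 0.19² + 0.23² + 0.30² + 0.10² + 0.10² + 0.08² = 0.0361 + 0.0529 + 0.0900 + 0.0100 + 0.0100 + 0.0064 = 0.2054
B_P3 = 1 / 0.2054 = 4.8685
Highest B → broadest niche (most generalist): population P3 (B = 4.87).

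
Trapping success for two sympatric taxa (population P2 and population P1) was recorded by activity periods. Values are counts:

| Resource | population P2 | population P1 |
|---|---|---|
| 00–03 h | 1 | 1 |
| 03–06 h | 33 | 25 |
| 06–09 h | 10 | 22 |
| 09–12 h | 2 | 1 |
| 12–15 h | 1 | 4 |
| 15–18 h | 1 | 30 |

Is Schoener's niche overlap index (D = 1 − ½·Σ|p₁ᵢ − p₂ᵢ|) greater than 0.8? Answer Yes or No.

No

Proportions for population P2 (n=48): 1/48=0.0208, 33/48=0.6875, 10/48=0.2083, 2/48=0.0417, 1/48=0.0208, 1/48=0.0208
Proportions for population P1 (n=83): 1/83=0.0120, 25/83=0.3012, 22/83=0.2651, 1/83=0.0120, 4/83=0.0482, 30/83=0.3614
Σ|p₁ᵢ − p₂ᵢ| = 0.0088 + 0.3863 + 0.0568 + 0.0297 + 0.0274 + 0.3406 = 0.8496
D = 1 − ½ × 0.8496 = 1 − 0.42480 = 0.57520
D = 0.57520 < 0.8 → No.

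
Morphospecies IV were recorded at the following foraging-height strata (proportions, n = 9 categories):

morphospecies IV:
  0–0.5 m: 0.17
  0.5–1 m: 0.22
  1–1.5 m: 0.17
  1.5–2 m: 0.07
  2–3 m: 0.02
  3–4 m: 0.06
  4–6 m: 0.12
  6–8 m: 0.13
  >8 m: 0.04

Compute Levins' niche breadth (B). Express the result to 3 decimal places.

Σpᵢ² = 0.17² + 0.22² + 0.17² + 0.07² + 0.02² + 0.06² + 0.12² + 0.13² + 0.04² = 0.0289 + 0.0484 + 0.0289 + 0.0049 + 0.0004 + 0.0036 + 0.0144 + 0.0169 + 0.0016 = 0.1480
B = 1 / 0.1480 = 6.75676

6.757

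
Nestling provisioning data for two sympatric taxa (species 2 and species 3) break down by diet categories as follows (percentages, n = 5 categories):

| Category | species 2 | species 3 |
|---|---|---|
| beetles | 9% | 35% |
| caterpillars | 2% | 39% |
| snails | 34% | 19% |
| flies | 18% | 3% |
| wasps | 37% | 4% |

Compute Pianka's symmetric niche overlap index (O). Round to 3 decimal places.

Convert percentages to proportions (divide by 100).
Σ p₁ᵢp₂ᵢ = 0.0315 + 0.0078 + 0.0646 + 0.0054 + 0.0148 = 0.1241
Σp_1ᵢ² = 0.09² + 0.02² + 0.34² + 0.18² + 0.37² = 0.0081 + 0.0004 + 0.1156 + 0.0324 + 0.1369 = 0.2934
Σp_2ᵢ² = 0.35² + 0.39² + 0.19² + 0.03² + 0.04² = 0.1225 + 0.1521 + 0.0361 + 0.0009 + 0.0016 = 0.3132
O = 0.1241 / √(0.2934 × 0.3132) = 0.1241 / 0.303138 = 0.40938

0.409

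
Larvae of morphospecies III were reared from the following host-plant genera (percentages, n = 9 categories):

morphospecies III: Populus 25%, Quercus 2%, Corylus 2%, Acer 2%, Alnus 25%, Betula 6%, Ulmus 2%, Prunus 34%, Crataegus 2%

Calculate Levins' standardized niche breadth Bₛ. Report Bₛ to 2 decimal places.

0.38

Convert percentages to proportions (divide by 100).
Σpᵢ² = 0.25² + 0.02² + 0.02² + 0.02² + 0.25² + 0.06² + 0.02² + 0.34² + 0.02² = 0.0625 + 0.0004 + 0.0004 + 0.0004 + 0.0625 + 0.0036 + 0.0004 + 0.1156 + 0.0004 = 0.2462
B = 1 / 0.2462 = 4.0617
Bₛ = (B − 1)/(n − 1) = (4.0617 − 1)/(9 − 1) = 3.0617/8 = 0.3827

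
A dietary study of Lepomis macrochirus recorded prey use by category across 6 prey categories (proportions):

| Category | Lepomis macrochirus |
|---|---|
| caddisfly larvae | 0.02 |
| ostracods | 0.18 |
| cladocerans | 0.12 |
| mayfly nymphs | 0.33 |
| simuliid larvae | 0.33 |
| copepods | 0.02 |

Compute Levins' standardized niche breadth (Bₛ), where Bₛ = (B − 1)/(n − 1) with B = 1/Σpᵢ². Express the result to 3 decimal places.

0.554

Σpᵢ² = 0.02² + 0.18² + 0.12² + 0.33² + 0.33² + 0.02² = 0.0004 + 0.0324 + 0.0144 + 0.1089 + 0.1089 + 0.0004 = 0.2654
B = 1 / 0.2654 = 3.76790
Bₛ = (B − 1)/(n − 1) = (3.76790 − 1)/(6 − 1) = 2.76790/5 = 0.55358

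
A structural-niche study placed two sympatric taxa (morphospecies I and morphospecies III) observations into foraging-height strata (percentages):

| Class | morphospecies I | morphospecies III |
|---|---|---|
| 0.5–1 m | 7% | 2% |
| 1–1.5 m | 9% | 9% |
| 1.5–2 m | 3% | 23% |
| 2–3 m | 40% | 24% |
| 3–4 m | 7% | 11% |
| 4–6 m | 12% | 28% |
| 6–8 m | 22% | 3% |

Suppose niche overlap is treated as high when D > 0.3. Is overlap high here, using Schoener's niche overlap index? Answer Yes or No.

Convert percentages to proportions (divide by 100).
Σ|p₁ᵢ − p₂ᵢ| = 0.05 + 0.00 + 0.20 + 0.16 + 0.04 + 0.16 + 0.19 = 0.80
D = 1 − ½ × 0.80 = 1 − 0.400 = 0.6000
D = 0.6000 > 0.3 → Yes.

Yes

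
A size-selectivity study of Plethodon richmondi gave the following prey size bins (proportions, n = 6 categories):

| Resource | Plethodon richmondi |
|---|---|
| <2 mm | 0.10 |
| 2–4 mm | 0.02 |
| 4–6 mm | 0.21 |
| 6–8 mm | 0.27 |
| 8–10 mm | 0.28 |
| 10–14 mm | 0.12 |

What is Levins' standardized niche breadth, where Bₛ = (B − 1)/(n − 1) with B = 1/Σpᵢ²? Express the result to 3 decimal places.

0.708

Σpᵢ² = 0.10² + 0.02² + 0.21² + 0.27² + 0.28² + 0.12² = 0.0100 + 0.0004 + 0.0441 + 0.0729 + 0.0784 + 0.0144 = 0.2202
B = 1 / 0.2202 = 4.54133
Bₛ = (B − 1)/(n − 1) = (4.54133 − 1)/(6 − 1) = 3.54133/5 = 0.70827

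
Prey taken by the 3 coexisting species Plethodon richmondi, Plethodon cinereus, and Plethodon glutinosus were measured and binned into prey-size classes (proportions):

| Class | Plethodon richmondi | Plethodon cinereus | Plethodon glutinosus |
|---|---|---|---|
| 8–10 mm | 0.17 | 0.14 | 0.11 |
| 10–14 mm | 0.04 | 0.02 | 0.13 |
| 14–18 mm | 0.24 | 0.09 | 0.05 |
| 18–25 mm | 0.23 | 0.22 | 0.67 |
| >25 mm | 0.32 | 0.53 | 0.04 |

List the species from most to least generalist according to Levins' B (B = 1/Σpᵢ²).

Plethodon richmondi > Plethodon cinereus > Plethodon glutinosus

Σp_richᵢ² = 0.17² + 0.04² + 0.24² + 0.23² + 0.32² = 0.0289 + 0.0016 + 0.0576 + 0.0529 + 0.1024 = 0.2434
B_rich = 1 / 0.2434 = 4.1085
Σp_cineᵢ² = 0.14² + 0.02² + 0.09² + 0.22² + 0.53² = 0.0196 + 0.0004 + 0.0081 + 0.0484 + 0.2809 = 0.3574
B_cine = 1 / 0.3574 = 2.7980
Σp_glutᵢ² = 0.11² + 0.13² + 0.05² + 0.67² + 0.04² = 0.0121 + 0.0169 + 0.0025 + 0.4489 + 0.0016 = 0.4820
B_glut = 1 / 0.4820 = 2.0747
Ranking by B (broadest → narrowest): Plethodon richmondi (4.11) > Plethodon cinereus (2.80) > Plethodon glutinosus (2.07)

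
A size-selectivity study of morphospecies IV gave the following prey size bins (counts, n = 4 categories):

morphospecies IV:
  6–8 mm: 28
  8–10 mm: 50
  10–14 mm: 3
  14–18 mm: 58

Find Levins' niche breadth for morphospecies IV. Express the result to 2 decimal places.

Proportions for morphospecies IV (n=139): 28/139=0.2014, 50/139=0.3597, 3/139=0.0216, 58/139=0.4173
Σpᵢ² = 0.2014² + 0.3597² + 0.0216² + 0.4173² = 0.040562 + 0.129384 + 0.000467 + 0.174139 = 0.344552
B = 1 / 0.344552 = 2.9023

2.90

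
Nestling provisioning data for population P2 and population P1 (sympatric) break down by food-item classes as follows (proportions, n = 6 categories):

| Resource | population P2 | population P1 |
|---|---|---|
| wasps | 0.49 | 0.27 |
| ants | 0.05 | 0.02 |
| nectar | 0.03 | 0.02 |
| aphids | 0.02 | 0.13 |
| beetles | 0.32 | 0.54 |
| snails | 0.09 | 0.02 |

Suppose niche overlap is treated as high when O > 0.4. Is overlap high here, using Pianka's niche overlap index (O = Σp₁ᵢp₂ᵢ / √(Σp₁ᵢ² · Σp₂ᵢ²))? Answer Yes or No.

Yes

Σ p₁ᵢp₂ᵢ = 0.1323 + 0.0010 + 0.0006 + 0.0026 + 0.1728 + 0.0018 = 0.3111
Σp_1ᵢ² = 0.49² + 0.05² + 0.03² + 0.02² + 0.32² + 0.09² = 0.2401 + 0.0025 + 0.0009 + 0.0004 + 0.1024 + 0.0081 = 0.3544
Σp_2ᵢ² = 0.27² + 0.02² + 0.02² + 0.13² + 0.54² + 0.02² = 0.0729 + 0.0004 + 0.0004 + 0.0169 + 0.2916 + 0.0004 = 0.3826
O = 0.3111 / √(0.3544 × 0.3826) = 0.3111 / 0.36823 = 0.8449
O = 0.8449 > 0.4 → Yes.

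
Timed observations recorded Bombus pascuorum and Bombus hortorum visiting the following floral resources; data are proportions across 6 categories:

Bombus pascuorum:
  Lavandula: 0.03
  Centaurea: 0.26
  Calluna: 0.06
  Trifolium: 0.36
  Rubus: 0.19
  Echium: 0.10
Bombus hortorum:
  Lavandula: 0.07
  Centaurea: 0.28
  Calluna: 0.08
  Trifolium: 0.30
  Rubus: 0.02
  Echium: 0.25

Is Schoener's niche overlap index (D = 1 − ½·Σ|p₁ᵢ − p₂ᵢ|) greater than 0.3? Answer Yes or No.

Yes

Σ|p₁ᵢ − p₂ᵢ| = 0.04 + 0.02 + 0.02 + 0.06 + 0.17 + 0.15 = 0.46
D = 1 − ½ × 0.46 = 1 − 0.230 = 0.7700
D = 0.7700 > 0.3 → Yes.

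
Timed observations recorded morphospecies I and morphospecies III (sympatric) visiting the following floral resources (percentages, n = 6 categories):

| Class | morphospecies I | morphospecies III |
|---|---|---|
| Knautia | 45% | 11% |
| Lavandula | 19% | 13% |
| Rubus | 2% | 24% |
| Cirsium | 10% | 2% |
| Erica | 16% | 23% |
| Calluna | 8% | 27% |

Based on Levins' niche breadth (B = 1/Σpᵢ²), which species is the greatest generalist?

morphospecies III

Convert percentages to proportions (divide by 100).
Σp_Iᵢ² = 0.45² + 0.19² + 0.02² + 0.10² + 0.16² + 0.08² = 0.2025 + 0.0361 + 0.0004 + 0.0100 + 0.0256 + 0.0064 = 0.2810
B_I = 1 / 0.2810 = 3.5587
Σp_IIIᵢ² = 0.11² + 0.13² + 0.24² + 0.02² + 0.23² + 0.27² = 0.0121 + 0.0169 + 0.0576 + 0.0004 + 0.0529 + 0.0729 = 0.2128
B_III = 1 / 0.2128 = 4.6992
Highest B → broadest niche (most generalist): morphospecies III (B = 4.70).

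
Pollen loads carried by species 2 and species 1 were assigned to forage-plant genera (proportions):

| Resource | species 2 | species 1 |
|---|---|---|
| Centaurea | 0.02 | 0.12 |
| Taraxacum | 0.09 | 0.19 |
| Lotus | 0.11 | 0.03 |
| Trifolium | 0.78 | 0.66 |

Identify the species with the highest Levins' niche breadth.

Σp_2ᵢ² = 0.02² + 0.09² + 0.11² + 0.78² = 0.0004 + 0.0081 + 0.0121 + 0.6084 = 0.6290
B_2 = 1 / 0.6290 = 1.5898
Σp_1ᵢ² = 0.12² + 0.19² + 0.03² + 0.66² = 0.0144 + 0.0361 + 0.0009 + 0.4356 = 0.4870
B_1 = 1 / 0.4870 = 2.0534
Highest B → broadest niche (most generalist): species 1 (B = 2.05).

species 1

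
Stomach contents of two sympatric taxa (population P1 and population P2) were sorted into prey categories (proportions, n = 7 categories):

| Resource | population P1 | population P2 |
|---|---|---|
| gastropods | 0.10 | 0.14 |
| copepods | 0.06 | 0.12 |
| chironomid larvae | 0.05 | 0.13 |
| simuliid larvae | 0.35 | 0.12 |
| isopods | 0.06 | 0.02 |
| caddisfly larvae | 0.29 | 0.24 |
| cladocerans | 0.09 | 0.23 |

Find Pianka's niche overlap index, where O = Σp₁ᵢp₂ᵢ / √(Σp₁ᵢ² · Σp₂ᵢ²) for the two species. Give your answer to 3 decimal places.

Σ p₁ᵢp₂ᵢ = 0.0140 + 0.0072 + 0.0065 + 0.0420 + 0.0012 + 0.0696 + 0.0207 = 0.1612
Σp_1ᵢ² = 0.10² + 0.06² + 0.05² + 0.35² + 0.06² + 0.29² + 0.09² = 0.0100 + 0.0036 + 0.0025 + 0.1225 + 0.0036 + 0.0841 + 0.0081 = 0.2344
Σp_2ᵢ² = 0.14² + 0.12² + 0.13² + 0.12² + 0.02² + 0.24² + 0.23² = 0.0196 + 0.0144 + 0.0169 + 0.0144 + 0.0004 + 0.0576 + 0.0529 = 0.1762
O = 0.1612 / √(0.2344 × 0.1762) = 0.1612 / 0.203227 = 0.79320

0.793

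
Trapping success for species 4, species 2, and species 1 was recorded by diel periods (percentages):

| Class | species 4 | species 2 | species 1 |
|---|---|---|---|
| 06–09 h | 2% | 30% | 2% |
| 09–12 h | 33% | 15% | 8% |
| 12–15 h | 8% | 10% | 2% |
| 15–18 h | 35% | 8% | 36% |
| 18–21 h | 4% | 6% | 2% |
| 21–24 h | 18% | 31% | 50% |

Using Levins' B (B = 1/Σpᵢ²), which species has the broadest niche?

species 2

Convert percentages to proportions (divide by 100).
Σp_4ᵢ² = 0.02² + 0.33² + 0.08² + 0.35² + 0.04² + 0.18² = 0.0004 + 0.1089 + 0.0064 + 0.1225 + 0.0016 + 0.0324 = 0.2722
B_4 = 1 / 0.2722 = 3.6738
Σp_2ᵢ² = 0.30² + 0.15² + 0.10² + 0.08² + 0.06² + 0.31² = 0.0900 + 0.0225 + 0.0100 + 0.0064 + 0.0036 + 0.0961 = 0.2286
B_2 = 1 / 0.2286 = 4.3745
Σp_1ᵢ² = 0.02² + 0.08² + 0.02² + 0.36² + 0.02² + 0.50² = 0.0004 + 0.0064 + 0.0004 + 0.1296 + 0.0004 + 0.2500 = 0.3872
B_1 = 1 / 0.3872 = 2.5826
Highest B → broadest niche (most generalist): species 2 (B = 4.37).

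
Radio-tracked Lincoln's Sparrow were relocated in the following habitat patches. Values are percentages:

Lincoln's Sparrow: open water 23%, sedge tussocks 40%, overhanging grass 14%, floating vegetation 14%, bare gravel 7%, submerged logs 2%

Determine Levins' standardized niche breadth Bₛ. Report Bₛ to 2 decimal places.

Convert percentages to proportions (divide by 100).
Σpᵢ² = 0.23² + 0.40² + 0.14² + 0.14² + 0.07² + 0.02² = 0.0529 + 0.1600 + 0.0196 + 0.0196 + 0.0049 + 0.0004 = 0.2574
B = 1 / 0.2574 = 3.8850
Bₛ = (B − 1)/(n − 1) = (3.8850 − 1)/(6 − 1) = 2.8850/5 = 0.5770

0.58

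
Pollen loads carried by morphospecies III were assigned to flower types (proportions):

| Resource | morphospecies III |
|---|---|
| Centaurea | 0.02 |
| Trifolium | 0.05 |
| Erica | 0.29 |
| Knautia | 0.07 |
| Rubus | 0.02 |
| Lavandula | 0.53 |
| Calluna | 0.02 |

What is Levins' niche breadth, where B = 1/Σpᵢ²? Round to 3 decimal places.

2.677

Σpᵢ² = 0.02² + 0.05² + 0.29² + 0.07² + 0.02² + 0.53² + 0.02² = 0.0004 + 0.0025 + 0.0841 + 0.0049 + 0.0004 + 0.2809 + 0.0004 = 0.3736
B = 1 / 0.3736 = 2.67666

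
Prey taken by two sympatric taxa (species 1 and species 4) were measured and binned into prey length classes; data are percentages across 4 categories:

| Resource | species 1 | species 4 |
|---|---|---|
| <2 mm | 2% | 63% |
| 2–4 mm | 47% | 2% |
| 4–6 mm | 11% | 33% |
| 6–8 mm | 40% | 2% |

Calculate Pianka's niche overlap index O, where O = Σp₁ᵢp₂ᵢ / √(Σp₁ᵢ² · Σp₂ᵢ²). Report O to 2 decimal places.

0.15

Convert percentages to proportions (divide by 100).
Σ p₁ᵢp₂ᵢ = 0.0126 + 0.0094 + 0.0363 + 0.0080 = 0.0663
Σp_1ᵢ² = 0.02² + 0.47² + 0.11² + 0.40² = 0.0004 + 0.2209 + 0.0121 + 0.1600 = 0.3934
Σp_2ᵢ² = 0.63² + 0.02² + 0.33² + 0.02² = 0.3969 + 0.0004 + 0.1089 + 0.0004 = 0.5066
O = 0.0663 / √(0.3934 × 0.5066) = 0.0663 / 0.44643 = 0.1485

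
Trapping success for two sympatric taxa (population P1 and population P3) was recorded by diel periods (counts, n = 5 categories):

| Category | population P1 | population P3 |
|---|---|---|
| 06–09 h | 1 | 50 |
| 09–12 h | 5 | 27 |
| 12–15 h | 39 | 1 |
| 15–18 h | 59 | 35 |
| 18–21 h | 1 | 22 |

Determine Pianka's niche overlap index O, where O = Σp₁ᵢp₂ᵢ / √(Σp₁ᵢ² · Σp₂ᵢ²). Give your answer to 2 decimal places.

0.46

Proportions for population P1 (n=105): 1/105=0.0095, 5/105=0.0476, 39/105=0.3714, 59/105=0.5619, 1/105=0.0095
Proportions for population P3 (n=135): 50/135=0.3704, 27/135=0.2000, 1/135=0.0074, 35/135=0.2593, 22/135=0.1630
Σ p₁ᵢp₂ᵢ = 0.003519 + 0.009520 + 0.002748 + 0.145701 + 0.001549 = 0.163037
Σp_1ᵢ² = 0.0095² + 0.0476² + 0.3714² + 0.5619² + 0.0095² = 0.000090 + 0.002266 + 0.137938 + 0.315732 + 0.000090 = 0.456116
Σp_2ᵢ² = 0.3704² + 0.2000² + 0.0074² + 0.2593² + 0.1630² = 0.137196 + 0.040000 + 0.000055 + 0.067236 + 0.026569 = 0.271056
O = 0.163037 / √(0.456116 × 0.271056) = 0.163037 / 0.3516148 = 0.4637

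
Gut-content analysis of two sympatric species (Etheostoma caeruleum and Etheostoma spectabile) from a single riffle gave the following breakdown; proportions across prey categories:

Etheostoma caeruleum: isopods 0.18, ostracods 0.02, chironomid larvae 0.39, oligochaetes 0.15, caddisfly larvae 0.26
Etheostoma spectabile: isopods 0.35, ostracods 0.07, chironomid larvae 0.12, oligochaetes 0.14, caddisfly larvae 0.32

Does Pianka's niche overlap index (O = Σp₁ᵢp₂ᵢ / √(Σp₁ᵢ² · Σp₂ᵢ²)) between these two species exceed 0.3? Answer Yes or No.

Σ p₁ᵢp₂ᵢ = 0.0630 + 0.0014 + 0.0468 + 0.0210 + 0.0832 = 0.2154
Σp_1ᵢ² = 0.18² + 0.02² + 0.39² + 0.15² + 0.26² = 0.0324 + 0.0004 + 0.1521 + 0.0225 + 0.0676 = 0.2750
Σp_2ᵢ² = 0.35² + 0.07² + 0.12² + 0.14² + 0.32² = 0.1225 + 0.0049 + 0.0144 + 0.0196 + 0.1024 = 0.2638
O = 0.2154 / √(0.2750 × 0.2638) = 0.2154 / 0.26934 = 0.7997
O = 0.7997 > 0.3 → Yes.

Yes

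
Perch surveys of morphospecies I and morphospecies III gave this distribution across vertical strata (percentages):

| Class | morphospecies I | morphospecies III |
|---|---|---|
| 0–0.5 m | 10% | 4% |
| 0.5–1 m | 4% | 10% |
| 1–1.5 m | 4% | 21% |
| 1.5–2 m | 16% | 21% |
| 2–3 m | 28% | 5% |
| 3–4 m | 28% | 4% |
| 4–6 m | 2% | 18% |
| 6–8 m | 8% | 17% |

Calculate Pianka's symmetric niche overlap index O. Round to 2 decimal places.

0.51

Convert percentages to proportions (divide by 100).
Σ p₁ᵢp₂ᵢ = 0.0040 + 0.0040 + 0.0084 + 0.0336 + 0.0140 + 0.0112 + 0.0036 + 0.0136 = 0.0924
Σp_1ᵢ² = 0.10² + 0.04² + 0.04² + 0.16² + 0.28² + 0.28² + 0.02² + 0.08² = 0.0100 + 0.0016 + 0.0016 + 0.0256 + 0.0784 + 0.0784 + 0.0004 + 0.0064 = 0.2024
Σp_2ᵢ² = 0.04² + 0.10² + 0.21² + 0.21² + 0.05² + 0.04² + 0.18² + 0.17² = 0.0016 + 0.0100 + 0.0441 + 0.0441 + 0.0025 + 0.0016 + 0.0324 + 0.0289 = 0.1652
O = 0.0924 / √(0.2024 × 0.1652) = 0.0924 / 0.18286 = 0.5053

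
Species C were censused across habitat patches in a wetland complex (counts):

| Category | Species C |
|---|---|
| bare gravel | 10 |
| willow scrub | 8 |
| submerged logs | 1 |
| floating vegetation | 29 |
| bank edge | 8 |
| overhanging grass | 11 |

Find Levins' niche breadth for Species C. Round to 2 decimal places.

Proportions for Species C (n=67): 10/67=0.1493, 8/67=0.1194, 1/67=0.0149, 29/67=0.4328, 8/67=0.1194, 11/67=0.1642
Σpᵢ² = 0.1493² + 0.1194² + 0.0149² + 0.4328² + 0.1194² + 0.1642² = 0.022290 + 0.014256 + 0.000222 + 0.187316 + 0.014256 + 0.026962 = 0.265302
B = 1 / 0.265302 = 3.7693

3.77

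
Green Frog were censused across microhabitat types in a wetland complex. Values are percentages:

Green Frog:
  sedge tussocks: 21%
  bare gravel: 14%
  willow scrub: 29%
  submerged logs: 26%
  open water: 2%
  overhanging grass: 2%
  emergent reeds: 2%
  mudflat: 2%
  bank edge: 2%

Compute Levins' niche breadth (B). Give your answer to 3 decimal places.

4.600

Convert percentages to proportions (divide by 100).
Σpᵢ² = 0.21² + 0.14² + 0.29² + 0.26² + 0.02² + 0.02² + 0.02² + 0.02² + 0.02² = 0.0441 + 0.0196 + 0.0841 + 0.0676 + 0.0004 + 0.0004 + 0.0004 + 0.0004 + 0.0004 = 0.2174
B = 1 / 0.2174 = 4.59982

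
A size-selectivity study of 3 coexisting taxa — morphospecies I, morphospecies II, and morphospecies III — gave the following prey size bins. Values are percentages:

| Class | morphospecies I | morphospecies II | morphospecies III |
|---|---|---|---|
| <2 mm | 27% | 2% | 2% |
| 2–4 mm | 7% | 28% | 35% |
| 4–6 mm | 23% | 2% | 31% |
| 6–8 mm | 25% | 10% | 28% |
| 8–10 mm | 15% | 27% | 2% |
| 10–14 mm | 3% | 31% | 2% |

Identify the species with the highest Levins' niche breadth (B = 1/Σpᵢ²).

morphospecies I

Convert percentages to proportions (divide by 100).
Σp_Iᵢ² = 0.27² + 0.07² + 0.23² + 0.25² + 0.15² + 0.03² = 0.0729 + 0.0049 + 0.0529 + 0.0625 + 0.0225 + 0.0009 = 0.2166
B_I = 1 / 0.2166 = 4.6168
Σp_IIᵢ² = 0.02² + 0.28² + 0.02² + 0.10² + 0.27² + 0.31² = 0.0004 + 0.0784 + 0.0004 + 0.0100 + 0.0729 + 0.0961 = 0.2582
B_II = 1 / 0.2582 = 3.8730
Σp_IIIᵢ² = 0.02² + 0.35² + 0.31² + 0.28² + 0.02² + 0.02² = 0.0004 + 0.1225 + 0.0961 + 0.0784 + 0.0004 + 0.0004 = 0.2982
B_III = 1 / 0.2982 = 3.3535
Highest B → broadest niche (most generalist): morphospecies I (B = 4.62).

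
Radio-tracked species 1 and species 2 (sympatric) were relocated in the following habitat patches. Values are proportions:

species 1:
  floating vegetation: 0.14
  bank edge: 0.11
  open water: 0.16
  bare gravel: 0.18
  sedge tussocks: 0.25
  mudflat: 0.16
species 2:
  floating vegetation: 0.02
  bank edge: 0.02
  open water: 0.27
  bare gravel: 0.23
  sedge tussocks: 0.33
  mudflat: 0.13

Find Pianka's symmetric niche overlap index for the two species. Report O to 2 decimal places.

Σ p₁ᵢp₂ᵢ = 0.0028 + 0.0022 + 0.0432 + 0.0414 + 0.0825 + 0.0208 = 0.1929
Σp_1ᵢ² = 0.14² + 0.11² + 0.16² + 0.18² + 0.25² + 0.16² = 0.0196 + 0.0121 + 0.0256 + 0.0324 + 0.0625 + 0.0256 = 0.1778
Σp_2ᵢ² = 0.02² + 0.02² + 0.27² + 0.23² + 0.33² + 0.13² = 0.0004 + 0.0004 + 0.0729 + 0.0529 + 0.1089 + 0.0169 = 0.2524
O = 0.1929 / √(0.1778 × 0.2524) = 0.1929 / 0.21184 = 0.9106

0.91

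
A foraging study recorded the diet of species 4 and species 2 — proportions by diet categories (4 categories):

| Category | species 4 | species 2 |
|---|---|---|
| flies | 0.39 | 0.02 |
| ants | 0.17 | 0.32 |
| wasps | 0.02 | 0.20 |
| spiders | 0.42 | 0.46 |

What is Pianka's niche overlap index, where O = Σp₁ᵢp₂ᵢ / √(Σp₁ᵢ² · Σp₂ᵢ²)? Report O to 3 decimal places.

Σ p₁ᵢp₂ᵢ = 0.0078 + 0.0544 + 0.0040 + 0.1932 = 0.2594
Σp_1ᵢ² = 0.39² + 0.17² + 0.02² + 0.42² = 0.1521 + 0.0289 + 0.0004 + 0.1764 = 0.3578
Σp_2ᵢ² = 0.02² + 0.32² + 0.20² + 0.46² = 0.0004 + 0.1024 + 0.0400 + 0.2116 = 0.3544
O = 0.2594 / √(0.3578 × 0.3544) = 0.2594 / 0.356096 = 0.72846

0.728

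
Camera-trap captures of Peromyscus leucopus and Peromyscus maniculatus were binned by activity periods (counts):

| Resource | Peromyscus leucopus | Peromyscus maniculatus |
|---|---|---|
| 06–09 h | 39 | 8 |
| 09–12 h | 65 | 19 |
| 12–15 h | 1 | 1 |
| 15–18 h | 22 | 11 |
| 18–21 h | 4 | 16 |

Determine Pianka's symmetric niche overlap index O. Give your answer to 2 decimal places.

Proportions for Peromyscus leucopus (n=131): 39/131=0.2977, 65/131=0.4962, 1/131=0.0076, 22/131=0.1679, 4/131=0.0305
Proportions for Peromyscus maniculatus (n=55): 8/55=0.1455, 19/55=0.3455, 1/55=0.0182, 11/55=0.2000, 16/55=0.2909
Σ p₁ᵢp₂ᵢ = 0.043315 + 0.171437 + 0.000138 + 0.033580 + 0.008872 = 0.257342
Σp_1ᵢ² = 0.2977² + 0.4962² + 0.0076² + 0.1679² + 0.0305² = 0.088625 + 0.246214 + 0.000058 + 0.028190 + 0.000930 = 0.364017
Σp_2ᵢ² = 0.1455² + 0.3455² + 0.0182² + 0.2000² + 0.2909² = 0.021170 + 0.119370 + 0.000331 + 0.040000 + 0.084623 = 0.265494
O = 0.257342 / √(0.364017 × 0.265494) = 0.257342 / 0.3108767 = 0.8278

0.83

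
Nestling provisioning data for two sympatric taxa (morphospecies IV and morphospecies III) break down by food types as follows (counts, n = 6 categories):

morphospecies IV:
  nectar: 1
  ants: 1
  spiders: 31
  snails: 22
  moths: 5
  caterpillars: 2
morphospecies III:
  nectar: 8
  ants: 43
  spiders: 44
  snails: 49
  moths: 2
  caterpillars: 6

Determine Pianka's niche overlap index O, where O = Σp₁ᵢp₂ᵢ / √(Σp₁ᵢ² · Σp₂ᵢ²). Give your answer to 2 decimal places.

Proportions for morphospecies IV (n=62): 1/62=0.0161, 1/62=0.0161, 31/62=0.5000, 22/62=0.3548, 5/62=0.0806, 2/62=0.0323
Proportions for morphospecies III (n=152): 8/152=0.0526, 43/152=0.2829, 44/152=0.2895, 49/152=0.3224, 2/152=0.0132, 6/152=0.0395
Σ p₁ᵢp₂ᵢ = 0.000847 + 0.004555 + 0.144750 + 0.114388 + 0.001064 + 0.001276 = 0.266880
Σp_1ᵢ² = 0.0161² + 0.0161² + 0.5000² + 0.3548² + 0.0806² + 0.0323² = 0.000259 + 0.000259 + 0.250000 + 0.125883 + 0.006496 + 0.001043 = 0.383940
Σp_2ᵢ² = 0.0526² + 0.2829² + 0.2895² + 0.3224² + 0.0132² + 0.0395² = 0.002767 + 0.080032 + 0.083810 + 0.103942 + 0.000174 + 0.001560 = 0.272285
O = 0.266880 / √(0.383940 × 0.272285) = 0.266880 / 0.3233282 = 0.8254

0.83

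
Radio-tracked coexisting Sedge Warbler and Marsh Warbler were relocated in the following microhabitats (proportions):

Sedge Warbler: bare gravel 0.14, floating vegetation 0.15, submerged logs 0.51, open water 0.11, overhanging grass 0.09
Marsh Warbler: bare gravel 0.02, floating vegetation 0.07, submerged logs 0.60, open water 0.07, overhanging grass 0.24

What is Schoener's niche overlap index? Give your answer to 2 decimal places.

Σ|p₁ᵢ − p₂ᵢ| = 0.12 + 0.08 + 0.09 + 0.04 + 0.15 = 0.48
D = 1 − ½ × 0.48 = 1 − 0.240 = 0.7600

0.76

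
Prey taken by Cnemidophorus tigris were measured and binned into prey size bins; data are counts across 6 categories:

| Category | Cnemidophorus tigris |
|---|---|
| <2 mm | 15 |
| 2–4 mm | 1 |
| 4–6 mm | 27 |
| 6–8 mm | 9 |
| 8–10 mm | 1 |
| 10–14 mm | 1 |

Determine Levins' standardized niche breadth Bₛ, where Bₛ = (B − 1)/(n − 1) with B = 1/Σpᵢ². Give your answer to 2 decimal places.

0.36

Proportions for Cnemidophorus tigris (n=54): 15/54=0.2778, 1/54=0.0185, 27/54=0.5000, 9/54=0.1667, 1/54=0.0185, 1/54=0.0185
Σpᵢ² = 0.2778² + 0.0185² + 0.5000² + 0.1667² + 0.0185² + 0.0185² = 0.077173 + 0.000342 + 0.250000 + 0.027789 + 0.000342 + 0.000342 = 0.355988
B = 1 / 0.355988 = 2.8091
Bₛ = (B − 1)/(n − 1) = (2.8091 − 1)/(6 − 1) = 1.8091/5 = 0.3618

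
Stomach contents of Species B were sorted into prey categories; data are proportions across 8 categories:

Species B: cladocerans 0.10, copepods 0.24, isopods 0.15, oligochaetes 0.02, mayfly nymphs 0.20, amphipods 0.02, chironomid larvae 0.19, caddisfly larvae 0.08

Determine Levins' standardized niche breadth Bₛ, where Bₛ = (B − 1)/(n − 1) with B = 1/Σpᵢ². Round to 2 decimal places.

Σpᵢ² = 0.10² + 0.24² + 0.15² + 0.02² + 0.20² + 0.02² + 0.19² + 0.08² = 0.0100 + 0.0576 + 0.0225 + 0.0004 + 0.0400 + 0.0004 + 0.0361 + 0.0064 = 0.1734
B = 1 / 0.1734 = 5.7670
Bₛ = (B − 1)/(n − 1) = (5.7670 − 1)/(8 − 1) = 4.7670/7 = 0.6810

0.68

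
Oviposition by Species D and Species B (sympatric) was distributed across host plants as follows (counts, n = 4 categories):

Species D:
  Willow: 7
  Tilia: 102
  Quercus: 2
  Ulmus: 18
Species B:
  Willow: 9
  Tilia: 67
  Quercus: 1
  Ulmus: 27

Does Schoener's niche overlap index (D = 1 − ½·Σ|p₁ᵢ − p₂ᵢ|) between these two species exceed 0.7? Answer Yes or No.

Yes

Proportions for Species D (n=129): 7/129=0.0543, 102/129=0.7907, 2/129=0.0155, 18/129=0.1395
Proportions for Species B (n=104): 9/104=0.0865, 67/104=0.6442, 1/104=0.0096, 27/104=0.2596
Σ|p₁ᵢ − p₂ᵢ| = 0.0322 + 0.1465 + 0.0059 + 0.1201 = 0.3047
D = 1 − ½ × 0.3047 = 1 − 0.15235 = 0.84765
D = 0.84765 > 0.7 → Yes.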